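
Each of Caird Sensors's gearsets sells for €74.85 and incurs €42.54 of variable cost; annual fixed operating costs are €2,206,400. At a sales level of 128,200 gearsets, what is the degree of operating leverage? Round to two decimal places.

Total contribution margin = 128,200 × €32.31 = €4,142,142.00.
Operating income = contribution − fixed costs = €4,142,142.00 − €2,206,400 = €1,935,742.00.
DOL = contribution ÷ EBIT = €4,142,142.00 ÷ €1,935,742.00 = 2.1398.

2.14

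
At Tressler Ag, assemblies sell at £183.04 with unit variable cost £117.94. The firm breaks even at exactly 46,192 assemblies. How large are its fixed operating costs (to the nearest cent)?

Contribution margin per unit = £183.04 − £117.94 = £65.10.
Fixed costs = break-even units × CM = 46,192 × £65.10 = £3,007,099.20.

£3,007,099.20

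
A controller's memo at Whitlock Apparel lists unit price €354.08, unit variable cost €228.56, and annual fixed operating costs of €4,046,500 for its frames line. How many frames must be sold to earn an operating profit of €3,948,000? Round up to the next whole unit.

Unit CM = price − variable cost = €354.08 − €228.56 = €125.52.
Units = (FC + target) / CM = (€4,046,500 + €3,948,000) / €125.52 = 63,691.05, so 63,692 frames.

63,692 frames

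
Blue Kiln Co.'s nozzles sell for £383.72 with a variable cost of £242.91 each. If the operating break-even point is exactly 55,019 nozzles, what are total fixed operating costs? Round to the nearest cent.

£7,747,225.39

Unit CM = price − variable cost = £383.72 − £242.91 = £140.81.
Since BE = FC / CM, FC = 55,019 × £140.81 = £7,747,225.39.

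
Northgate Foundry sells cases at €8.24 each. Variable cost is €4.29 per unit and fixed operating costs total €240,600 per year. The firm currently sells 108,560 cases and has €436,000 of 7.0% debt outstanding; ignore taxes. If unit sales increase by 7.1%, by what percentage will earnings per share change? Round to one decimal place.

+19.3%

Contribution at this volume is 108,560 × €3.95 = €428,812.00.
Subtracting fixed costs: EBIT = €428,812.00 − €240,600 = €188,212.00.
After interest of €30,520.00, pre-tax earnings = €157,692.00.
Degree of combined leverage = contribution ÷ (EBIT − I) = €428,812.00 ÷ €157,692.00 = 2.7193.
EPS therefore changes by 2.7193 × (+7.1%) = +19.3%.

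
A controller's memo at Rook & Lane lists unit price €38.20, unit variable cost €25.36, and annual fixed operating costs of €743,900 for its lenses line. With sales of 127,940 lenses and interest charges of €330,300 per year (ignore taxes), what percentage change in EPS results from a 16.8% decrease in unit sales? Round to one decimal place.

Total contribution margin = 127,940 × €12.84 = €1,642,749.60.
Subtracting fixed costs: EBIT = €1,642,749.60 − €743,900 = €898,849.60.
After interest of €330,300.00, pre-tax earnings = €568,549.60.
DCL = total CM / (EBIT − I) = €1,642,749.60 / €568,549.60 = 2.8894.
%ΔEPS = DCL × %ΔSales = 2.8894 × -16.8% = -48.5%.

-48.5%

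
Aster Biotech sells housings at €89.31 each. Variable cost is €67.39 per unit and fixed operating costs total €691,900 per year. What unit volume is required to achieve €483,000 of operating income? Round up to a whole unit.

53,600 housings

Contribution margin per unit = €89.31 − €67.39 = €21.92.
Required volume = (fixed costs + target profit) ÷ CM = (€691,900 + €483,000) ÷ €21.92 = 53,599.45, so 53,600 housings.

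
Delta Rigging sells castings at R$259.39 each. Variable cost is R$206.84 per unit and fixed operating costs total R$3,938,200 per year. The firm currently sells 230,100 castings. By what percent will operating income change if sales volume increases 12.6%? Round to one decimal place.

Contribution at this volume is 230,100 × R$52.55 = R$12,091,755.00.
Subtracting fixed costs: EBIT = R$12,091,755.00 − R$3,938,200 = R$8,153,555.00.
Degree of operating leverage = R$12,091,755.00 / R$8,153,555.00 = 1.4830.
Operating income changes by 1.4830 × +12.6% = +18.7%.

+18.7%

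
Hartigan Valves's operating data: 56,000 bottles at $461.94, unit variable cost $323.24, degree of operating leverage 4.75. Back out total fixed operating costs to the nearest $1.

Total contribution margin = 56,000 × $138.70 = $7,767,200.00.
Since DOL = CM ÷ EBIT, EBIT = $7,767,200.00 ÷ 4.75 = $1,635,200.00.
Fixed costs = CM − EBIT = $7,767,200.00 − $1,635,200.00 = $6,132,000.

$6,132,000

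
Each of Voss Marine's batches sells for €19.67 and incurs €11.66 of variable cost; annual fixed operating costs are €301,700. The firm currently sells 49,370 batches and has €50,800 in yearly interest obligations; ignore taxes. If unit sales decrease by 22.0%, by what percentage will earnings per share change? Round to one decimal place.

Contribution at this volume is 49,370 × €8.01 = €395,453.70.
EBIT = €395,453.70 − €301,700 = €93,753.70.
Interest = €50,800.00, so EBIT − I = €42,953.70.
Degree of combined leverage = contribution ÷ (EBIT − I) = €395,453.70 ÷ €42,953.70 = 9.2065.
%ΔEPS = DCL × %ΔSales = 9.2065 × -22.0% = -202.5%.

-202.5%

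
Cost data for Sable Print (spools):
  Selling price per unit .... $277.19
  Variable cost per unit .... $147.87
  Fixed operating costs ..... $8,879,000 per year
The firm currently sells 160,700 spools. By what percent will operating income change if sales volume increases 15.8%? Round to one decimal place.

+27.6%

At 160,700 units, contribution = 160,700 × $129.32 = $20,781,724.00.
Operating income = contribution − fixed costs = $20,781,724.00 − $8,879,000 = $11,902,724.00.
DOL = contribution ÷ EBIT = $20,781,724.00 ÷ $11,902,724.00 = 1.7460.
So EBIT moves 1.7460 × (+15.8%) = +27.6%.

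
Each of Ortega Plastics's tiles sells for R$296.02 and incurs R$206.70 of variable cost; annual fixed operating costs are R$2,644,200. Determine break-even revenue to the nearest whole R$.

Contribution margin per unit = R$296.02 − R$206.70 = R$89.32, a CM ratio of R$89.32 ÷ R$296.02 = 0.3017.
Break-even sales = FC ÷ CM ratio = R$2,644,200 × R$296.02 / R$89.32 = R$8,763,279.

R$8,763,279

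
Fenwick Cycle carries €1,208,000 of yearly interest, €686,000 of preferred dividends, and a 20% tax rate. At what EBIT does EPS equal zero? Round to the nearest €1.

€2,065,500

Grossing the preferred dividend up to pre-tax terms: €686,000 / (1 − 0.20) = €857,500.00.
EPS = 0 when EBIT covers interest plus the pre-tax preferred burden: €1,208,000 + €857,500.00 = €2,065,500.00.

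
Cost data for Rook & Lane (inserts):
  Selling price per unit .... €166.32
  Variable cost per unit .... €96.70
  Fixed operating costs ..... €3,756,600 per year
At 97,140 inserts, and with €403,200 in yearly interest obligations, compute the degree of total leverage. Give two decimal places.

2.60

At 97,140 units, contribution = 97,140 × €69.62 = €6,762,886.80.
Subtracting fixed costs: EBIT = €6,762,886.80 − €3,756,600 = €3,006,286.80. Interest = €403,200.00.
DOL = €6,762,886.80 ÷ €3,006,286.80 = 2.2496; DFL = €3,006,286.80 ÷ €2,603,086.80 = 1.1549.
Combined leverage = 2.2496 × 1.1549 = 2.5981.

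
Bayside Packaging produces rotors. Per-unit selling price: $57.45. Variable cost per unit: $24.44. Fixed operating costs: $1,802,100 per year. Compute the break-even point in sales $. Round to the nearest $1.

$3,136,342

Contribution margin per unit = $57.45 − $24.44 = $33.01, a CM ratio of $33.01 ÷ $57.45 = 0.5746.
Break-even sales = FC ÷ CM ratio = $1,802,100 × $57.45 / $33.01 = $3,136,342.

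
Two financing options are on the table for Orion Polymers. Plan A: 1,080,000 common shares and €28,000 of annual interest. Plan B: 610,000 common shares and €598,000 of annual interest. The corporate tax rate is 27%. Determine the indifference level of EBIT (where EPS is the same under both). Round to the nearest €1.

At indifference, (EBIT − 28,000)(1 − t)/1,080,000 = (EBIT − 598,000)(1 − t)/610,000.
The (1 − t) factor cancels: (EBIT − 28,000) × 610,000 = (EBIT − 598,000) × 1,080,000.
Solving, EBIT = (598,000·1,080,000 − 28,000·610,000) / (1,080,000 − 610,000) = 628,760,000,000 / 470,000 = 1,337,787.23.

€1,337,787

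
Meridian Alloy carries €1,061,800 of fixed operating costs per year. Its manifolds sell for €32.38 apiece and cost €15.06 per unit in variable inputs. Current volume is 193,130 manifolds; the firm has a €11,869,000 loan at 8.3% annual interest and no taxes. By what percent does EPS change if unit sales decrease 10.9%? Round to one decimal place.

-28.1%

Contribution at this volume is 193,130 × €17.32 = €3,345,011.60.
Subtracting fixed costs: EBIT = €3,345,011.60 − €1,061,800 = €2,283,211.60.
After interest of €985,127.00, pre-tax earnings = €1,298,084.60.
Degree of combined leverage = contribution ÷ (EBIT − I) = €3,345,011.60 ÷ €1,298,084.60 = 2.5769.
%ΔEPS = DCL × %ΔSales = 2.5769 × -10.9% = -28.1%.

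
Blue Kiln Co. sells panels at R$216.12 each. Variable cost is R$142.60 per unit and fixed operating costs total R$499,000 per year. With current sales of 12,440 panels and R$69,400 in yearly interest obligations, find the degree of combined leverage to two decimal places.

2.64

Contribution at this volume is 12,440 × R$73.52 = R$914,588.80.
EBIT = R$914,588.80 − R$499,000 = R$415,588.80. Interest = R$69,400.00, so EBIT − I = R$346,188.80.
Degree of total leverage = total CM / (EBIT − interest) = R$914,588.80 / R$346,188.80 = 2.6419.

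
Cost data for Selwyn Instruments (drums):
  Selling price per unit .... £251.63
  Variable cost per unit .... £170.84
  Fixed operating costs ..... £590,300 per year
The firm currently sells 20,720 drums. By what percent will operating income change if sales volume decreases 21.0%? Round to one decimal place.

Total contribution margin = 20,720 × £80.79 = £1,673,968.80.
Operating income = contribution − fixed costs = £1,673,968.80 − £590,300 = £1,083,668.80.
Degree of operating leverage = £1,673,968.80 / £1,083,668.80 = 1.5447.
%ΔEBIT = DOL × %ΔSales = 1.5447 × -21.0% = -32.4%.

-32.4%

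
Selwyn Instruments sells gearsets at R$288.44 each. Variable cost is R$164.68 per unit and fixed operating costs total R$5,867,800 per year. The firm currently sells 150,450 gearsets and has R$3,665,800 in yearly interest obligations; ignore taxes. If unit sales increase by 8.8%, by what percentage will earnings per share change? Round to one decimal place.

+18.0%

Contribution at this volume is 150,450 × R$123.76 = R$18,619,692.00.
EBIT = R$18,619,692.00 − R$5,867,800 = R$12,751,892.00.
After interest of R$3,665,800.00, pre-tax earnings = R$9,086,092.00.
DCL = total CM / (EBIT − I) = R$18,619,692.00 / R$9,086,092.00 = 2.0493.
%ΔEPS = DCL × %ΔSales = 2.0493 × +8.8% = +18.0%.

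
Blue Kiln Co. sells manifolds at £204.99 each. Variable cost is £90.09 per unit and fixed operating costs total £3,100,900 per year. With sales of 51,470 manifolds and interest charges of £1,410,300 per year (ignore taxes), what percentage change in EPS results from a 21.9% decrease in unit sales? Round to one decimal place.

Contribution at this volume is 51,470 × £114.90 = £5,913,903.00.
Operating income = contribution − fixed costs = £5,913,903.00 − £3,100,900 = £2,813,003.00.
After interest of £1,410,300.00, pre-tax earnings = £1,402,703.00.
DCL = total CM / (EBIT − I) = £5,913,903.00 / £1,402,703.00 = 4.2161.
%ΔEPS = DCL × %ΔSales = 4.2161 × -21.9% = -92.3%.

-92.3%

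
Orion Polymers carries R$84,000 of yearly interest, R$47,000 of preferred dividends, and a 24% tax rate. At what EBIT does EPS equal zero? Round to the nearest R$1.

R$145,842

Preferred dividends are paid after tax, so their pre-tax equivalent is R$47,000 ÷ (1 − 0.24) = R$61,842.11.
Financial break-even EBIT = interest + D_p ÷ (1 − t) = R$84,000 + R$61,842.11 = R$145,842.11.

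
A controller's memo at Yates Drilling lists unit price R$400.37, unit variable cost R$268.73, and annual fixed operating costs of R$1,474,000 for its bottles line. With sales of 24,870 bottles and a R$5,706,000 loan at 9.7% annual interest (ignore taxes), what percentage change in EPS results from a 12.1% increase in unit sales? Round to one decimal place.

+31.8%

Contribution at this volume is 24,870 × R$131.64 = R$3,273,886.80.
Operating income = contribution − fixed costs = R$3,273,886.80 − R$1,474,000 = R$1,799,886.80.
After interest of R$553,482.00, pre-tax earnings = R$1,246,404.80.
Degree of combined leverage = contribution ÷ (EBIT − I) = R$3,273,886.80 ÷ R$1,246,404.80 = 2.6267.
EPS therefore changes by 2.6267 × (+12.1%) = +31.8%.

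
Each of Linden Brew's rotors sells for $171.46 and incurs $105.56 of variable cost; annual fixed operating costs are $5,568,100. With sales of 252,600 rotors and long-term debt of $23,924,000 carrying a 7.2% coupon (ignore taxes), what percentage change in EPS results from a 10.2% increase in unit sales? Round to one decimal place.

Contribution at this volume is 252,600 × $65.90 = $16,646,340.00.
Subtracting fixed costs: EBIT = $16,646,340.00 − $5,568,100 = $11,078,240.00.
After interest of $1,722,528.00, pre-tax earnings = $9,355,712.00.
DCL = total CM / (EBIT − I) = $16,646,340.00 / $9,355,712.00 = 1.7793.
%ΔEPS = DCL × %ΔSales = 1.7793 × +10.2% = +18.1%.

+18.1%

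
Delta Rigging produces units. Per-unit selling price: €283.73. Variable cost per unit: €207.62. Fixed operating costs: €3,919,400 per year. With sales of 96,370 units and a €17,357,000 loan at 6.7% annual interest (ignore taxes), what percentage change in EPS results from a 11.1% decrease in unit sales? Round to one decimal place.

-36.1%

At 96,370 units, contribution = 96,370 × €76.11 = €7,334,720.70.
Operating income = contribution − fixed costs = €7,334,720.70 − €3,919,400 = €3,415,320.70.
Interest = €1,162,919.00, so EBIT − I = €2,252,401.70.
Degree of combined leverage = contribution ÷ (EBIT − I) = €7,334,720.70 ÷ €2,252,401.70 = 3.2564.
EPS therefore changes by 3.2564 × (-11.1%) = -36.1%.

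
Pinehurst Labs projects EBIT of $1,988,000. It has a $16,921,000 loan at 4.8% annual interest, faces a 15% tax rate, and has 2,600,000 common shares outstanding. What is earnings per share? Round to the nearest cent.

$0.38

Interest = $812,208.00, so EBT = $1,988,000 − $812,208.00 = $1,175,792.00.
After tax at 15%: net income = $1,175,792.00 × 0.85 = $999,423.20.
EPS = $999,423.20 ÷ 2,600,000 = $0.38.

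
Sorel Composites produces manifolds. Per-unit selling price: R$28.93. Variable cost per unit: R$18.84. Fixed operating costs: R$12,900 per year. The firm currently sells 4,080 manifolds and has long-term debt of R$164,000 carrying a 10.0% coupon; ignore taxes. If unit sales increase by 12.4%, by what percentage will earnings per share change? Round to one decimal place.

At 4,080 units, contribution = 4,080 × R$10.09 = R$41,167.20.
Operating income = contribution − fixed costs = R$41,167.20 − R$12,900 = R$28,267.20.
Interest = R$16,400.00, so EBIT − I = R$11,867.20.
DCL = total CM / (EBIT − I) = R$41,167.20 / R$11,867.20 = 3.4690.
%ΔEPS = DCL × %ΔSales = 3.4690 × +12.4% = +43.0%.

+43.0%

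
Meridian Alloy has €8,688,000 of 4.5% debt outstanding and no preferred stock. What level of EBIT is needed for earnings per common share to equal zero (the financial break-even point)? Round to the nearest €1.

€390,960

Annual interest = 4.5% × €8,688,000 = €390,960.00.
Without preferred stock the financial break-even is simply EBIT = interest = €390,960.00.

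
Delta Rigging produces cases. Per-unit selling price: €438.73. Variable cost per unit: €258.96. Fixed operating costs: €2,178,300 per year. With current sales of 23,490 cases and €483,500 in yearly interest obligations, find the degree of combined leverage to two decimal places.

Total contribution margin = 23,490 × €179.77 = €4,222,797.30.
Subtracting fixed costs: EBIT = €4,222,797.30 − €2,178,300 = €2,044,497.30. Interest = €483,500.00, so EBIT − I = €1,560,997.30.
Degree of total leverage = total CM / (EBIT − interest) = €4,222,797.30 / €1,560,997.30 = 2.7052.

2.71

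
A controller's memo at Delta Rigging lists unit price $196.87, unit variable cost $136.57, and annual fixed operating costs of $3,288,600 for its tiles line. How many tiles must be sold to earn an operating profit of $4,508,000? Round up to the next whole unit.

Unit CM = price − variable cost = $196.87 − $136.57 = $60.30.
Required volume = (fixed costs + target profit) ÷ CM = ($3,288,600 + $4,508,000) ÷ $60.30 = 129,296.85, so 129,297 tiles.

129,297 tiles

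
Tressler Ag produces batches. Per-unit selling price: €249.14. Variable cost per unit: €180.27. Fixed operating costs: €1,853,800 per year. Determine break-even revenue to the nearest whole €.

Contribution margin per unit = €249.14 − €180.27 = €68.87, a CM ratio of €68.87 ÷ €249.14 = 0.2764.
Break-even revenue = fixed costs × price ÷ CM = €1,853,800 × €249.14 ÷ €68.87 = €6,706,196.

€6,706,196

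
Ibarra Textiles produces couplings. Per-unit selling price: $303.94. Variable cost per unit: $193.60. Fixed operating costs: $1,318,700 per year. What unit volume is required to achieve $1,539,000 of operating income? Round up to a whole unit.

25,900 couplings

Unit CM = price − variable cost = $303.94 − $193.60 = $110.34.
Need Q such that Q × $110.34 − $1,318,700 = $1,539,000, i.e. Q = $2,857,700 / $110.34 = 25,899.04 → 25,900.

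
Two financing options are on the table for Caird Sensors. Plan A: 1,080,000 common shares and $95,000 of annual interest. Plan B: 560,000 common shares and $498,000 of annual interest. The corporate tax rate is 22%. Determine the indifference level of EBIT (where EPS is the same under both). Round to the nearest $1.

At indifference, (EBIT − 95,000)(1 − t)/1,080,000 = (EBIT − 498,000)(1 − t)/560,000.
Cancelling (1 − t) and cross-multiplying: 560,000·(EBIT − 95,000) = 1,080,000·(EBIT − 498,000).
Solving, EBIT = (498,000·1,080,000 − 95,000·560,000) / (1,080,000 − 560,000) = 484,640,000,000 / 520,000 = 932,000.00.

$932,000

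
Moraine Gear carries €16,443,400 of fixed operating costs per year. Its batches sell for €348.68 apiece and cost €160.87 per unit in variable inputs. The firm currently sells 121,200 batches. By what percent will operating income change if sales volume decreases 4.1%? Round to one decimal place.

-14.8%

Contribution at this volume is 121,200 × €187.81 = €22,762,572.00.
Subtracting fixed costs: EBIT = €22,762,572.00 − €16,443,400 = €6,319,172.00.
DOL = contribution ÷ EBIT = €22,762,572.00 ÷ €6,319,172.00 = 3.6021.
%ΔEBIT = DOL × %ΔSales = 3.6021 × -4.1% = -14.8%.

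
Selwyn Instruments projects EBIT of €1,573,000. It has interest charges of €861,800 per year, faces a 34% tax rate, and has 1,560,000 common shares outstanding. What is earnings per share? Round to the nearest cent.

€0.30

Pre-tax income = €1,573,000 − €861,800.00 = €711,200.00.
After tax at 34%: net income = €711,200.00 × 0.66 = €469,392.00.
EPS = €469,392.00 ÷ 1,560,000 = €0.30.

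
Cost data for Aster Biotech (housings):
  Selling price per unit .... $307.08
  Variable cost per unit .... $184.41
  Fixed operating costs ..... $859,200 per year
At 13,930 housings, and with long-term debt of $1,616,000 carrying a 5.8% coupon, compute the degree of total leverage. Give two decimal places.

At 13,930 units, contribution = 13,930 × $122.67 = $1,708,793.10.
Subtracting fixed costs: EBIT = $1,708,793.10 − $859,200 = $849,593.10. Interest = $93,728.00.
DOL = $1,708,793.10 ÷ $849,593.10 = 2.0113; DFL = $849,593.10 ÷ $755,865.10 = 1.1240.
Combined leverage = 2.0113 × 1.1240 = 2.2607.

2.26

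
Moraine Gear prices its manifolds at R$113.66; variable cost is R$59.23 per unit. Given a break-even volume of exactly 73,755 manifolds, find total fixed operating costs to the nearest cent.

Unit CM = price − variable cost = R$113.66 − R$59.23 = R$54.43.
Fixed costs = break-even units × CM = 73,755 × R$54.43 = R$4,014,484.65.

R$4,014,484.65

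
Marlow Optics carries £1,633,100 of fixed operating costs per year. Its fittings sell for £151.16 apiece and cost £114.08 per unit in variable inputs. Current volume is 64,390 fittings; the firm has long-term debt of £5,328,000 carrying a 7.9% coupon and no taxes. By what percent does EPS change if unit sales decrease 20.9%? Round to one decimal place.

Total contribution margin = 64,390 × £37.08 = £2,387,581.20.
EBIT = £2,387,581.20 − £1,633,100 = £754,481.20.
Interest = £420,912.00, so EBIT − I = £333,569.20.
DCL = total CM / (EBIT − I) = £2,387,581.20 / £333,569.20 = 7.1577.
EPS therefore changes by 7.1577 × (-20.9%) = -149.6%.

-149.6%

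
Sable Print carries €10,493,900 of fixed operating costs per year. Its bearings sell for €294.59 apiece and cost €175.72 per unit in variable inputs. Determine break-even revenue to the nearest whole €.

CM per unit = €294.59 − €175.72 = €118.87; CM ratio = €118.87 / €294.59 = 0.4035.
Break-even revenue = fixed costs × price ÷ CM = €10,493,900 × €294.59 ÷ €118.87 = €26,006,545.

€26,006,545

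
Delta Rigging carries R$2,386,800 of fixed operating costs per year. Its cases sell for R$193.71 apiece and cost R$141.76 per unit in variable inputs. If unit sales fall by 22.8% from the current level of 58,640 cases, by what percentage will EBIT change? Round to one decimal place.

-105.3%

At 58,640 units, contribution = 58,640 × R$51.95 = R$3,046,348.00.
EBIT = R$3,046,348.00 − R$2,386,800 = R$659,548.00.
Degree of operating leverage = R$3,046,348.00 / R$659,548.00 = 4.6188.
%ΔEBIT = DOL × %ΔSales = 4.6188 × -22.8% = -105.3%.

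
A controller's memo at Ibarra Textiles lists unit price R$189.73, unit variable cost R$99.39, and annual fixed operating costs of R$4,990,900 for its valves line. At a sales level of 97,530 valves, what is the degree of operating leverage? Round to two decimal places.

Contribution at this volume is 97,530 × R$90.34 = R$8,810,860.20.
Operating income = contribution − fixed costs = R$8,810,860.20 − R$4,990,900 = R$3,819,960.20.
DOL = contribution ÷ EBIT = R$8,810,860.20 ÷ R$3,819,960.20 = 2.3065.

2.31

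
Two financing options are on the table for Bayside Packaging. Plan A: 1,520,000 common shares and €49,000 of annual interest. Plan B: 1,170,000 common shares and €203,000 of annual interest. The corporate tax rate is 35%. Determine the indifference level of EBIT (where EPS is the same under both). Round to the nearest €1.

€717,800

At indifference, (EBIT − 49,000)(1 − t)/1,520,000 = (EBIT − 203,000)(1 − t)/1,170,000.
Cancelling (1 − t) and cross-multiplying: 1,170,000·(EBIT − 49,000) = 1,520,000·(EBIT − 203,000).
EBIT × (1,520,000 − 1,170,000) = 203,000 × 1,520,000 − 49,000 × 1,170,000 = 251,230,000,000, so EBIT = 251,230,000,000 ÷ 350,000 = 717,800.00.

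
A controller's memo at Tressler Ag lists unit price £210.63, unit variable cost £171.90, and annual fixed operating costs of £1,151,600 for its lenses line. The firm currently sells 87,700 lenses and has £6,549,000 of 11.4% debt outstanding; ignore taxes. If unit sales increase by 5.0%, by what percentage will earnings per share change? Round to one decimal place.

Contribution at this volume is 87,700 × £38.73 = £3,396,621.00.
Operating income = contribution − fixed costs = £3,396,621.00 − £1,151,600 = £2,245,021.00.
After interest of £746,586.00, pre-tax earnings = £1,498,435.00.
Degree of combined leverage = contribution ÷ (EBIT − I) = £3,396,621.00 ÷ £1,498,435.00 = 2.2668.
%ΔEPS = DCL × %ΔSales = 2.2668 × +5.0% = +11.3%.

+11.3%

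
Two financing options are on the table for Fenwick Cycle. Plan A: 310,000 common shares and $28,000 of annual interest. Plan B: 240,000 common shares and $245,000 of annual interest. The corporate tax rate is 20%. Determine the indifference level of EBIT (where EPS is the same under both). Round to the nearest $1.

$989,000

At indifference, (EBIT − 28,000)(1 − t)/310,000 = (EBIT − 245,000)(1 − t)/240,000.
Cancelling (1 − t) and cross-multiplying: 240,000·(EBIT − 28,000) = 310,000·(EBIT − 245,000).
Solving, EBIT = (245,000·310,000 − 28,000·240,000) / (310,000 − 240,000) = 69,230,000,000 / 70,000 = 989,000.00.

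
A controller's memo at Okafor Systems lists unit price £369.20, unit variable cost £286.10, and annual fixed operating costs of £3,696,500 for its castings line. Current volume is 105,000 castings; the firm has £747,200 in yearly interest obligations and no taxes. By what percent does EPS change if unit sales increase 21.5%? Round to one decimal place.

Total contribution margin = 105,000 × £83.10 = £8,725,500.00.
Operating income = contribution − fixed costs = £8,725,500.00 − £3,696,500 = £5,029,000.00.
Interest = £747,200.00, so EBIT − I = £4,281,800.00.
Degree of combined leverage = contribution ÷ (EBIT − I) = £8,725,500.00 ÷ £4,281,800.00 = 2.0378.
EPS therefore changes by 2.0378 × (+21.5%) = +43.8%.

+43.8%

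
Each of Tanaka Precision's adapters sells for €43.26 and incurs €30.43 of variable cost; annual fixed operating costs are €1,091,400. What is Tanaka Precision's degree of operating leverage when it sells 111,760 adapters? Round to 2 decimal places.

4.19

At 111,760 units, contribution = 111,760 × €12.83 = €1,433,880.80.
Operating income = contribution − fixed costs = €1,433,880.80 − €1,091,400 = €342,480.80.
Degree of operating leverage = €1,433,880.80 / €342,480.80 = 4.1867.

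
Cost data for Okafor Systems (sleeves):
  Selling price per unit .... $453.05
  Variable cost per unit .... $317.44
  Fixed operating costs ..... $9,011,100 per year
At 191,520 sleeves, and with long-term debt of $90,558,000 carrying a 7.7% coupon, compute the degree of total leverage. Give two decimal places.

2.60

Total contribution margin = 191,520 × $135.61 = $25,972,027.20.
Operating income = contribution − fixed costs = $25,972,027.20 − $9,011,100 = $16,960,927.20. Interest = $6,972,966.00, so EBIT − I = $9,987,961.20.
DCL = contribution ÷ (EBIT − I) = $25,972,027.20 ÷ $9,987,961.20 = 2.6003.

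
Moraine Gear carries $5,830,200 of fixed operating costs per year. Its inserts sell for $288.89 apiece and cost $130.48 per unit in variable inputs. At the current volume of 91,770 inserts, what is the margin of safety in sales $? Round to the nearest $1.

$15,878,985

Each unit contributes $288.89 − $130.48 = $158.41. Break-even units = $5,830,200 ÷ $158.41 = 36,804.49; break-even revenue = 36,804.49 × $288.89 = $10,632,450.46.
Current sales = 91,770 × $288.89 = $26,511,435.30.
Margin of safety = $26,511,435.30 − $10,632,450.46 = $15,878,985.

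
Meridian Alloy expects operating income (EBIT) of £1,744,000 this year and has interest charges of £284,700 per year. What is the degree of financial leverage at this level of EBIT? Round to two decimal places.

Annual interest charges come to £284,700.00.
Degree of financial leverage = EBIT / (EBIT − interest) = £1,744,000 / £1,459,300.00 = 1.1951.

1.20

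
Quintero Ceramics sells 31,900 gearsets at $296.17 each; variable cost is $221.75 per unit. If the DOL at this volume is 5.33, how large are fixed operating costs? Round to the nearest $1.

$1,928,595

Total contribution margin = 31,900 × $74.42 = $2,373,998.00.
DOL = contribution / EBIT, so EBIT = $2,373,998.00 / 5.33 = $445,403.00.
Fixed costs = CM − EBIT = $2,373,998.00 − $445,403.00 = $1,928,595.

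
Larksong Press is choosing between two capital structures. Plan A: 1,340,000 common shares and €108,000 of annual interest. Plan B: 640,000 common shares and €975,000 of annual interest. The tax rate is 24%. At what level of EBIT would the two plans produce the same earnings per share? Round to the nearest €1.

Set EPS_A = EPS_B: (EBIT − €108,000)(1 − 0.24) ÷ 1,340,000 = (EBIT − €975,000)(1 − 0.24) ÷ 640,000.
The (1 − t) factor cancels: (EBIT − 108,000) × 640,000 = (EBIT − 975,000) × 1,340,000.
Solving, EBIT = (975,000·1,340,000 − 108,000·640,000) / (1,340,000 − 640,000) = 1,237,380,000,000 / 700,000 = 1,767,685.71.

€1,767,686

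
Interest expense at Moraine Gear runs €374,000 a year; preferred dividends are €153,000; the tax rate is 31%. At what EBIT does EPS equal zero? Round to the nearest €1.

Grossing the preferred dividend up to pre-tax terms: €153,000 / (1 − 0.31) = €221,739.13.
Financial break-even EBIT = interest + D_p ÷ (1 − t) = €374,000 + €221,739.13 = €595,739.13.

€595,739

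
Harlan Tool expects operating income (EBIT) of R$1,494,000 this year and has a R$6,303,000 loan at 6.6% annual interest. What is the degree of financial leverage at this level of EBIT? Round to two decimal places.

1.39

Interest = R$415,998.00.
Degree of financial leverage = EBIT / (EBIT − interest) = R$1,494,000 / R$1,078,002.00 = 1.3859.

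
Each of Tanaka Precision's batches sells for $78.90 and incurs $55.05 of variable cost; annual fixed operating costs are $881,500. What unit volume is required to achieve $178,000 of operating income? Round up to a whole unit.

44,424 batches

Unit CM = price − variable cost = $78.90 − $55.05 = $23.85.
Need Q such that Q × $23.85 − $881,500 = $178,000, i.e. Q = $1,059,500 / $23.85 = 44,423.48 → 44,424.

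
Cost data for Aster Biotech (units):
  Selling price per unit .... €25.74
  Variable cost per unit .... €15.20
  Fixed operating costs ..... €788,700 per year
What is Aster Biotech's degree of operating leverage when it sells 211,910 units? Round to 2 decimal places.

1.55

Contribution at this volume is 211,910 × €10.54 = €2,233,531.40.
Operating income = contribution − fixed costs = €2,233,531.40 − €788,700 = €1,444,831.40.
DOL = contribution ÷ EBIT = €2,233,531.40 ÷ €1,444,831.40 = 1.5459.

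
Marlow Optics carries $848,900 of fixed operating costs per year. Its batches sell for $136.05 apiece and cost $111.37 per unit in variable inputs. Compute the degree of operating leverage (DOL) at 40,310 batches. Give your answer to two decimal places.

At 40,310 units, contribution = 40,310 × $24.68 = $994,850.80.
Operating income = contribution − fixed costs = $994,850.80 − $848,900 = $145,950.80.
DOL = contribution ÷ EBIT = $994,850.80 ÷ $145,950.80 = 6.8163.

6.82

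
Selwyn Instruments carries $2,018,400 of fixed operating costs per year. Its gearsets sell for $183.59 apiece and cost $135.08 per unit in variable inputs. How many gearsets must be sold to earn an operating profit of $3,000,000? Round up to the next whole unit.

Each unit contributes $183.59 − $135.08 = $48.51.
Required volume = (fixed costs + target profit) ÷ CM = ($2,018,400 + $3,000,000) ÷ $48.51 = 103,450.83, so 103,451 gearsets.

103,451 gearsets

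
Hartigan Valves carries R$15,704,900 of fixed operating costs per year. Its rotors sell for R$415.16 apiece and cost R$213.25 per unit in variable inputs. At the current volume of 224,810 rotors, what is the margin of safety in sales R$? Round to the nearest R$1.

R$61,040,275

Unit CM = price − variable cost = R$415.16 − R$213.25 = R$201.91. Break-even units = R$15,704,900 ÷ R$201.91 = 77,781.68; break-even revenue = 77,781.68 × R$415.16 = R$32,291,844.31.
Current sales = 224,810 × R$415.16 = R$93,332,119.60.
Margin of safety = R$93,332,119.60 − R$32,291,844.31 = R$61,040,275.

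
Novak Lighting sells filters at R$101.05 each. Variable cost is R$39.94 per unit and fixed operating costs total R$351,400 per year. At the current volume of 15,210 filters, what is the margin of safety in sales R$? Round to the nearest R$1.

R$955,904

Each unit contributes R$101.05 − R$39.94 = R$61.11. Break-even units = R$351,400 ÷ R$61.11 = 5,750.29; break-even revenue = 5,750.29 × R$101.05 = R$581,066.44.
Current sales = 15,210 × R$101.05 = R$1,536,970.50.
Margin of safety = R$1,536,970.50 − R$581,066.44 = R$955,904.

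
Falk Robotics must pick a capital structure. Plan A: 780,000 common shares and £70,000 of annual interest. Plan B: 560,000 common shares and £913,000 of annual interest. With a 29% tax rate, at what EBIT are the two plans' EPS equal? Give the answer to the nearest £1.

£3,058,818

At indifference, (EBIT − 70,000)(1 − t)/780,000 = (EBIT − 913,000)(1 − t)/560,000.
Cancelling (1 − t) and cross-multiplying: 560,000·(EBIT − 70,000) = 780,000·(EBIT − 913,000).
Solving, EBIT = (913,000·780,000 − 70,000·560,000) / (780,000 − 560,000) = 672,940,000,000 / 220,000 = 3,058,818.18.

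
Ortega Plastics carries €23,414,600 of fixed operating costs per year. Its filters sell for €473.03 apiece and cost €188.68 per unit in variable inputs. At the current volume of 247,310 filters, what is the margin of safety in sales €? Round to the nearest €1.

€78,033,728

Contribution margin per unit = €473.03 − €188.68 = €284.35. Break-even units = €23,414,600 ÷ €284.35 = 82,344.29; break-even revenue = 82,344.29 × €473.03 = €38,951,321.39.
Current sales = 247,310 × €473.03 = €116,985,049.30.
Margin of safety = €116,985,049.30 − €38,951,321.39 = €78,033,728.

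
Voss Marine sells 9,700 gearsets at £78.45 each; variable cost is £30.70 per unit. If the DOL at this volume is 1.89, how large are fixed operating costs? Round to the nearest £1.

£218,109

Contribution at this volume is 9,700 × £47.75 = £463,175.00.
Since DOL = CM ÷ EBIT, EBIT = £463,175.00 ÷ 1.89 = £245,066.14.
And FC = contribution − EBIT = £463,175.00 − £245,066.14 = £218,109.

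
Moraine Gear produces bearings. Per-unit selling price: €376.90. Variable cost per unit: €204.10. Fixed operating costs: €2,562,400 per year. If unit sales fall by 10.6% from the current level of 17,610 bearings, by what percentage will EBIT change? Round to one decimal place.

-67.1%

Total contribution margin = 17,610 × €172.80 = €3,043,008.00.
Operating income = contribution − fixed costs = €3,043,008.00 − €2,562,400 = €480,608.00.
So DOL = total CM / EBIT = €3,043,008.00 / €480,608.00 = 6.3316.
So EBIT moves 6.3316 × (-10.6%) = -67.1%.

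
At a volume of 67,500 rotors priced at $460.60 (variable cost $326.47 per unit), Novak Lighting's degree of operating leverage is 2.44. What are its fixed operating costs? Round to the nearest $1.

At 67,500 units, contribution = 67,500 × $134.13 = $9,053,775.00.
DOL = contribution / EBIT, so EBIT = $9,053,775.00 / 2.44 = $3,710,563.52.
And FC = contribution − EBIT = $9,053,775.00 − $3,710,563.52 = $5,343,211.

$5,343,211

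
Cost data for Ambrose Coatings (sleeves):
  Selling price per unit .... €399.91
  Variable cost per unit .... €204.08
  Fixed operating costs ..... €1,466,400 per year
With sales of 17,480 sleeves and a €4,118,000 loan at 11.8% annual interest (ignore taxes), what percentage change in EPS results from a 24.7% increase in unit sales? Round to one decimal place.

Contribution at this volume is 17,480 × €195.83 = €3,423,108.40.
EBIT = €3,423,108.40 − €1,466,400 = €1,956,708.40.
After interest of €485,924.00, pre-tax earnings = €1,470,784.40.
DCL = total CM / (EBIT − I) = €3,423,108.40 / €1,470,784.40 = 2.3274.
%ΔEPS = DCL × %ΔSales = 2.3274 × +24.7% = +57.5%.

+57.5%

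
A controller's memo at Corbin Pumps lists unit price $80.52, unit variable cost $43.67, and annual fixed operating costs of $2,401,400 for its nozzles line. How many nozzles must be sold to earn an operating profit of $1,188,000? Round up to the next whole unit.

Contribution margin per unit = $80.52 − $43.67 = $36.85.
Required volume = (fixed costs + target profit) ÷ CM = ($2,401,400 + $1,188,000) ÷ $36.85 = 97,405.70, so 97,406 nozzles.

97,406 nozzles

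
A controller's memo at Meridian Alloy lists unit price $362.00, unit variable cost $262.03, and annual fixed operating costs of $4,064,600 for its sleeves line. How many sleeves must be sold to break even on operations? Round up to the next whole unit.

40,659 sleeves

Contribution margin per unit = $362.00 − $262.03 = $99.97.
Units to break even: $4,064,600 ÷ $99.97 = 40,658.20, rounded up to 40,659.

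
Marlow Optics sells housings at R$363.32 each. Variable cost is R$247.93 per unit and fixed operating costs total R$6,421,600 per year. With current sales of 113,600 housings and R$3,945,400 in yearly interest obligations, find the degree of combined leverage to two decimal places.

4.78

Contribution at this volume is 113,600 × R$115.39 = R$13,108,304.00.
EBIT = R$13,108,304.00 − R$6,421,600 = R$6,686,704.00. Interest = R$3,945,400.00, so EBIT − I = R$2,741,304.00.
DCL = contribution ÷ (EBIT − I) = R$13,108,304.00 ÷ R$2,741,304.00 = 4.7818.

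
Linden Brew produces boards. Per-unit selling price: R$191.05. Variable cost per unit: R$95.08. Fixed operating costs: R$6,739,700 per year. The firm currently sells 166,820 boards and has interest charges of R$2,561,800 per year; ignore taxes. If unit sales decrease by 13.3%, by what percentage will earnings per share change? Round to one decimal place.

-31.7%

Total contribution margin = 166,820 × R$95.97 = R$16,009,715.40.
Operating income = contribution − fixed costs = R$16,009,715.40 − R$6,739,700 = R$9,270,015.40.
After interest of R$2,561,800.00, pre-tax earnings = R$6,708,215.40.
DCL = total CM / (EBIT − I) = R$16,009,715.40 / R$6,708,215.40 = 2.3866.
EPS therefore changes by 2.3866 × (-13.3%) = -31.7%.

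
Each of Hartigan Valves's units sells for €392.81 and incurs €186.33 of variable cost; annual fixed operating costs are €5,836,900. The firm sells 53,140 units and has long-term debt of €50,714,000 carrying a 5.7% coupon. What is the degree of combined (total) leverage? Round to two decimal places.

At 53,140 units, contribution = 53,140 × €206.48 = €10,972,347.20.
Subtracting fixed costs: EBIT = €10,972,347.20 − €5,836,900 = €5,135,447.20. Interest = €2,890,698.00.
DOL = €10,972,347.20 ÷ €5,135,447.20 = 2.1366; DFL = €5,135,447.20 ÷ €2,244,749.20 = 2.2878.
Combined leverage = 2.1366 × 2.2878 = 4.8881.

4.89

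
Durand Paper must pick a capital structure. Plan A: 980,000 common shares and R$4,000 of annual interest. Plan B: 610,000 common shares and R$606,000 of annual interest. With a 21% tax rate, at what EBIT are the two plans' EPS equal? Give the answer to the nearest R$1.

R$1,598,486

At indifference, (EBIT − 4,000)(1 − t)/980,000 = (EBIT − 606,000)(1 − t)/610,000.
The (1 − t) factor cancels: (EBIT − 4,000) × 610,000 = (EBIT − 606,000) × 980,000.
Solving, EBIT = (606,000·980,000 − 4,000·610,000) / (980,000 − 610,000) = 591,440,000,000 / 370,000 = 1,598,486.49.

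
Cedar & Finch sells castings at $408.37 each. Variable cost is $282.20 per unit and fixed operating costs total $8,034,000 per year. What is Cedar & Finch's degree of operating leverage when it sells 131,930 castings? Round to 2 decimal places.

1.93

Contribution at this volume is 131,930 × $126.17 = $16,645,608.10.
EBIT = $16,645,608.10 − $8,034,000 = $8,611,608.10.
So DOL = total CM / EBIT = $16,645,608.10 / $8,611,608.10 = 1.9329.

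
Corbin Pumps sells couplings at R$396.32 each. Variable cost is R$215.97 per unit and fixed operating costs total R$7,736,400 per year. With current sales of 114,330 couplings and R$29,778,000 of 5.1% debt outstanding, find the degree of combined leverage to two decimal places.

1.81

At 114,330 units, contribution = 114,330 × R$180.35 = R$20,619,415.50.
Subtracting fixed costs: EBIT = R$20,619,415.50 − R$7,736,400 = R$12,883,015.50. Interest = R$1,518,678.00, so EBIT − I = R$11,364,337.50.
Degree of total leverage = total CM / (EBIT − interest) = R$20,619,415.50 / R$11,364,337.50 = 1.8144.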